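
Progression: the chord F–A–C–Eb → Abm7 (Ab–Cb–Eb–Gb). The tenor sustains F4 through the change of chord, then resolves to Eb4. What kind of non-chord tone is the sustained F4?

The harmony at that moment is Ab minor seventh chord (Ab, Cb, Eb, Gb); F4 is not a chord tone.
It is held over (the same pitch as the preceding F4) and left by step down to Eb4.
Held over from the previous chord and resolving down by step — a suspension.

F4 is a suspension.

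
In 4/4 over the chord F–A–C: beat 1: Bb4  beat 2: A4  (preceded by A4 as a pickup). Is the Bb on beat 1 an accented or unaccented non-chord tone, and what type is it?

Accented neighbor tone.

The harmony at that moment is F major triad (F, A, C); Bb4 is not a chord tone.
It is approached by step up from A4 and left by step down to A4.
Step away and step back to the same note — a neighbor tone (upper neighbor).
It falls on the downbeat, so it is accented.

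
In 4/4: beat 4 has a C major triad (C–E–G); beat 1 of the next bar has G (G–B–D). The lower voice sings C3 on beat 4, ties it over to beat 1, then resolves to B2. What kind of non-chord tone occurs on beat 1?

Suspension.

The harmony at that moment is G major triad (G, B, D); C3 is not a chord tone.
It is held over (the same pitch as the preceding C3) and left by step down to B2.
Held over from the previous chord and resolving down by step — a suspension.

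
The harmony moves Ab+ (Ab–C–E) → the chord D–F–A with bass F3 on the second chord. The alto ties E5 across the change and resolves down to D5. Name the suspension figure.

At the second chord the bass is F3. The suspended E5 lies a seventh above the bass; after resolving down by step to D5, the interval above the bass becomes a sixth.
Suspension figures are named by those two intervals: 7–6.

7–6 suspension.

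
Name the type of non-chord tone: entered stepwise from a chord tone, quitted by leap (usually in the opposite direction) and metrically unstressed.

Escape tone.

Approach: by step. Departure: by leap. Metric position: weak.
Step in, leap out, from a weak position — an escape tone (échappée). (It is the mirror image of the appoggiatura, which leaps in and steps out on a strong beat.)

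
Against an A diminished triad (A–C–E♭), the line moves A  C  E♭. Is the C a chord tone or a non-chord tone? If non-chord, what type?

Chord tone (the third of A diminished triad).

A diminished triad contains A, C, E♭; C is the third, so it is a chord tone.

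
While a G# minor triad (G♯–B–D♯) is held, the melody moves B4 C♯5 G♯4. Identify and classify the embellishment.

C♯5 is an escape tone.

The harmony at that moment is G♯ minor triad (G♯, B, D♯); C♯5 is not a chord tone.
It is approached by step up from B4 and left by leap down to G♯4.
Step in, leap out — an escape tone.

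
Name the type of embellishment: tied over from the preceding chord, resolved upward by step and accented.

Retardation.

Approach: by preparation — the pitch is first a chord tone, then held (tied or repeated) while the harmony changes under it. Departure: up by step. Metric position: strong.
A prepared dissonance that resolves upward by step — a retardation. (The same figure resolving downward would be a suspension.)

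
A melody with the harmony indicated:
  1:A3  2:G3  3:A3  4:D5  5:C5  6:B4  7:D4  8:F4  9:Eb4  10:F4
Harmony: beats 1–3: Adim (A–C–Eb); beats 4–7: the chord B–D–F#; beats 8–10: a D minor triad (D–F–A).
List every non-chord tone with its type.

The harmony at that moment is A diminished triad (A, C, Eb); G3 is not a chord tone.
It is approached by step down from A3 and left by step up to A3.
Step away and step back to the same note — a neighbor tone (lower neighbor).
The harmony at that moment is B minor triad (B, D, F#); C5 is not a chord tone.
It is approached by step down from D5 and left by step down to B4.
Step in, step out in the same direction — a passing tone.
The harmony at that moment is D minor triad (D, F, A); Eb4 is not a chord tone.
It is approached by step down from F4 and left by step up to F4.
Step away and step back to the same note — a neighbor tone (lower neighbor).

G3 (beat 2) — neighbor tone; C5 (beat 5) — passing tone; Eb4 (beat 9) — neighbor tone.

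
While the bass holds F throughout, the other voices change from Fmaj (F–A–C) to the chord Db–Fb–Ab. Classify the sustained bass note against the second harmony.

The harmony at that moment is Db minor triad (Db, Fb, Ab); F is not a chord tone.
It is held over (the same pitch as the preceding F) and then sustained as the same pitch into the next harmony.
Sustained through a change of harmony — a pedal tone.

Pedal tone (pedal point).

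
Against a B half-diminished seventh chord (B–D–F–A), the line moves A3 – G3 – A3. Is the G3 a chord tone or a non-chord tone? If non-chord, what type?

Non-chord tone — a neighbor tone.

The harmony at that moment is B half-diminished seventh chord (B, D, F, A); G3 is not a chord tone.
It is approached by step down from A3 and left by step up to A3.
Step away and step back to the same note — a neighbor tone (lower neighbor).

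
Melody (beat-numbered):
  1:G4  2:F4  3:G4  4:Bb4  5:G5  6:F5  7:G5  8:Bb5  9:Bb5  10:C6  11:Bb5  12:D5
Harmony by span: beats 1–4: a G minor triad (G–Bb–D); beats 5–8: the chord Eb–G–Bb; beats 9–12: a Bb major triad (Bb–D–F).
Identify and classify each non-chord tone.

The harmony at that moment is G minor triad (G, Bb, D); F4 is not a chord tone.
It is approached by step down from G4 and left by step up to G4.
Step away and step back to the same note — a neighbor tone (lower neighbor).
The harmony at that moment is Eb major triad (Eb, G, Bb); F5 is not a chord tone.
It is approached by step down from G5 and left by step up to G5.
Step away and step back to the same note — a neighbor tone (lower neighbor).
The harmony at that moment is Bb major triad (Bb, D, F); C6 is not a chord tone.
It is approached by step up from Bb5 and left by step down to Bb5.
Step away and step back to the same note — a neighbor tone (upper neighbor).

F4 (beat 2) — neighbor tone; F5 (beat 6) — neighbor tone; C6 (beat 10) — neighbor tone.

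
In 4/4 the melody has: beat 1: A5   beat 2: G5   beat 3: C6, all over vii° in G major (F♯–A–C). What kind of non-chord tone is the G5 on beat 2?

The harmony at that moment is F♯ diminished triad (F♯, A, C); G5 is not a chord tone.
It is approached by step down from A5 and left by leap up to C6.
Step in, leap out, on a weak beat — an escape tone.

Escape tone.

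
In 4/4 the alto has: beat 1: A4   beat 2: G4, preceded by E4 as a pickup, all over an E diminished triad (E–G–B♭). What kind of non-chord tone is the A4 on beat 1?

The harmony at that moment is E diminished triad (E, G, B♭); A4 is not a chord tone.
It is approached by leap up from E4 and left by step down to G4.
Leap in, step out, metrically accented — an appoggiatura.

Appoggiatura.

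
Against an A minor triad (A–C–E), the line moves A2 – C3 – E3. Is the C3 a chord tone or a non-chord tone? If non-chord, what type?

A minor triad contains A, C, E; C is the third, so it is a chord tone.

Chord tone (the third of A minor triad).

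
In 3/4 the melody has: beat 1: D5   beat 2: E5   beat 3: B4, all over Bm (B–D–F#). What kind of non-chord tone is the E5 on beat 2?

The harmony at that moment is B minor triad (B, D, F#); E5 is not a chord tone.
It is approached by step up from D5 and left by leap down to B4.
Step in, leap out, on a weak beat — an escape tone.

Escape tone.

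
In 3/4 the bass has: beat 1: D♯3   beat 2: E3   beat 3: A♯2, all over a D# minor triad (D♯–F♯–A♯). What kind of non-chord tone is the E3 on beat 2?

The harmony at that moment is D♯ minor triad (D♯, F♯, A♯); E3 is not a chord tone.
It is approached by step up from D♯3 and left by leap down to A♯2.
Step in, leap out, on a weak beat — an escape tone.

Escape tone.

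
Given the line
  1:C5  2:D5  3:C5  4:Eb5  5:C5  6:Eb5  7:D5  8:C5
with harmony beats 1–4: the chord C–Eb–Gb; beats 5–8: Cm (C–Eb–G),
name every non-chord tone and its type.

D5 (beat 2) — neighbor tone; D5 (beat 7) — passing tone.

The harmony at that moment is C diminished triad (C, Eb, Gb); D5 is not a chord tone.
It is approached by step up from C5 and left by step down to C5.
Step away and step back to the same note — a neighbor tone (upper neighbor).
The harmony at that moment is C minor triad (C, Eb, G); D5 is not a chord tone.
It is approached by step down from Eb5 and left by step down to C5.
Step in, step out in the same direction — a passing tone.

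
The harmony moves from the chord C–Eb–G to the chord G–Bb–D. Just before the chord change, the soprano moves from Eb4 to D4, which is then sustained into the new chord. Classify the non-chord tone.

The harmony at that moment is C minor triad (C, Eb, G); D4 is not a chord tone.
It is approached by step down from Eb4 and then sustained as the same pitch into the next harmony.
Arriving early and becoming a chord tone when the harmony changes — an anticipation.

D4 is an anticipation.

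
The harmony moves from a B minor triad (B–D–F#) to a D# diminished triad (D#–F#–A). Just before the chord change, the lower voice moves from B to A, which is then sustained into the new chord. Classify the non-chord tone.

A is an anticipation.

The harmony at that moment is B minor triad (B, D, F#); A is not a chord tone.
It is approached by step down from B and then sustained as the same pitch into the next harmony.
Arriving early and becoming a chord tone when the harmony changes — an anticipation.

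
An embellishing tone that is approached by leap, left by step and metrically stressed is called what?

Approach: by leap. Departure: by step. Metric position: strong.
Leap in, step out, in a metrically strong position — an appoggiatura. (It is the mirror image of the escape tone, which steps in and leaps out from a weak position.)

Appoggiatura.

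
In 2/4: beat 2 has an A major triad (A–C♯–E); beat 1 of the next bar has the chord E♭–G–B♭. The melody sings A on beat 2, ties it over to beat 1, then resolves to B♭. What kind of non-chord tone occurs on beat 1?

Retardation.

The harmony at that moment is E♭ major triad (E♭, G, B♭); A is not a chord tone.
It is held over (the same pitch as the preceding A) and left by step up to B♭.
Held over from the previous chord and resolving up by step — a retardation.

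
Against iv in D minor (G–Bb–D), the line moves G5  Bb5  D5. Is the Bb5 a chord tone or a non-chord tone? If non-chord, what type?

Chord tone (the third of G minor triad).

G minor triad contains G, Bb, D; Bb is the third, so it is a chord tone.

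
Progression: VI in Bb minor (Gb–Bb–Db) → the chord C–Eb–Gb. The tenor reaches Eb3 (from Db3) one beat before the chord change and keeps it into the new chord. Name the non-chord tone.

The harmony at that moment is Gb major triad (Gb, Bb, Db); Eb3 is not a chord tone.
It is approached by step up from Db3 and then sustained as the same pitch into the next harmony.
Arriving early and becoming a chord tone when the harmony changes — an anticipation.

Eb3 is an anticipation.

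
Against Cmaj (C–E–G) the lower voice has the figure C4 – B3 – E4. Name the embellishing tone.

The harmony at that moment is C major triad (C, E, G); B3 is not a chord tone.
It is approached by step down from C4 and left by leap up to E4.
Step in, leap out — an escape tone.

B3 is an escape tone.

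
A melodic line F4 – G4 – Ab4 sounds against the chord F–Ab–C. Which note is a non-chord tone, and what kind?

The harmony at that moment is F minor triad (F, Ab, C); G4 is not a chord tone.
It is approached by step up from F4 and left by step up to Ab4.
Step in, step out in the same direction — a passing tone.

G4 is a passing tone.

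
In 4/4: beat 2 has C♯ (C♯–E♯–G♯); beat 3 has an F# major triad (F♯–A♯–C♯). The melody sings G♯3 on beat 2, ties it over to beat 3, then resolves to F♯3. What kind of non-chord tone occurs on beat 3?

The harmony at that moment is F♯ major triad (F♯, A♯, C♯); G♯3 is not a chord tone.
It is held over (the same pitch as the preceding G♯3) and left by step down to F♯3.
Held over from the previous chord and resolving down by step — a suspension.

Suspension.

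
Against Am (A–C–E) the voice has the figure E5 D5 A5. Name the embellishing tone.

The harmony at that moment is A minor triad (A, C, E); D5 is not a chord tone.
It is approached by step down from E5 and left by leap up to A5.
Step in, leap out — an escape tone.

D5 is an escape tone.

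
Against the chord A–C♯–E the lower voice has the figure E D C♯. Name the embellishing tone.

The harmony at that moment is A major triad (A, C♯, E); D is not a chord tone.
It is approached by step down from E and left by step down to C♯.
Step in, step out in the same direction — a passing tone.

D is a passing tone.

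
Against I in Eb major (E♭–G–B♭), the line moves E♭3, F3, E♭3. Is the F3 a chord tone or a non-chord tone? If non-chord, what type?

The harmony at that moment is E♭ major triad (E♭, G, B♭); F3 is not a chord tone.
It is approached by step up from E♭3 and left by step down to E♭3.
Step away and step back to the same note — a neighbor tone (upper neighbor).

Non-chord tone — a neighbor tone.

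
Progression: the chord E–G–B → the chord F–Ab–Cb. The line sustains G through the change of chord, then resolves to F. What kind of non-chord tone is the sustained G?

The harmony at that moment is F diminished triad (F, Ab, Cb); G is not a chord tone.
It is held over (the same pitch as the preceding G) and left by step down to F.
Held over from the previous chord and resolving down by step — a suspension.

G is a suspension.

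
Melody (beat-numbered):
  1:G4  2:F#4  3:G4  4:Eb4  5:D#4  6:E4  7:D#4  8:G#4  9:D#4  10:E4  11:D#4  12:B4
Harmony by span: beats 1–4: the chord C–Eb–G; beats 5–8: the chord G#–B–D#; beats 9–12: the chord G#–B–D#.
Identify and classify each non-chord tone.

F#4 (beat 2) — neighbor tone; E4 (beat 6) — neighbor tone; E4 (beat 10) — neighbor tone.

The harmony at that moment is C minor triad (C, Eb, G); F#4 is not a chord tone.
It is approached by step down from G4 and left by step up to G4.
Step away and step back to the same note — a neighbor tone (lower neighbor).
The harmony at that moment is G# minor triad (G#, B, D#); E4 is not a chord tone.
It is approached by step up from D#4 and left by step down to D#4.
Step away and step back to the same note — a neighbor tone (upper neighbor).
The harmony at that moment is G# minor triad (G#, B, D#); E4 is not a chord tone.
It is approached by step up from D#4 and left by step down to D#4.
Step away and step back to the same note — a neighbor tone (upper neighbor).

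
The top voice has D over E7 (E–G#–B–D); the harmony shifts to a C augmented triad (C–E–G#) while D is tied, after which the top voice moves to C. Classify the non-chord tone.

D is a suspension.

The harmony at that moment is C augmented triad (C, E, G#); D is not a chord tone.
It is held over (the same pitch as the preceding D) and left by step down to C.
Held over from the previous chord and resolving down by step — a suspension.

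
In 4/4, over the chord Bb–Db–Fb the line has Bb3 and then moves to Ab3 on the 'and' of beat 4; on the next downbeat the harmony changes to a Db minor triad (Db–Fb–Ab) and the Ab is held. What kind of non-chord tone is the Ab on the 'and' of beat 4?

Anticipation.

The harmony at that moment is Bb diminished triad (Bb, Db, Fb); Ab3 is not a chord tone.
It is approached by step down from Bb3 and then sustained as the same pitch into the next harmony.
Arriving early and becoming a chord tone when the harmony changes — an anticipation.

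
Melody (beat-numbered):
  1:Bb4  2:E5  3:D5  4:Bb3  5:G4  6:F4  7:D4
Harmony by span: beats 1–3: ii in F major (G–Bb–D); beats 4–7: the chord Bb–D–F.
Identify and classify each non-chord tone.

The harmony at that moment is G minor triad (G, Bb, D); E5 is not a chord tone.
It is approached by leap up from Bb4 and left by step down to D5.
Leap in, step out — an appoggiatura.
The harmony at that moment is Bb major triad (Bb, D, F); G4 is not a chord tone.
It is approached by leap up from Bb3 and left by step down to F4.
Leap in, step out — an appoggiatura.

E5 (beat 2) — appoggiatura; G4 (beat 5) — appoggiatura.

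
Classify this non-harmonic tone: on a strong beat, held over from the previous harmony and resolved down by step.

Suspension.

Approach: by preparation — the pitch is first a chord tone, then held (tied or repeated) while the harmony changes under it. Departure: down by step. Metric position: strong.
A prepared dissonance that resolves downward by step — a suspension. (The same figure resolving upward would be a retardation.)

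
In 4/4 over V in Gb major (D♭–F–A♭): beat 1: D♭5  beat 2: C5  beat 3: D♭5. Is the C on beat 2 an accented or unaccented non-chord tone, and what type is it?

Unaccented neighbor tone.

The harmony at that moment is D♭ major triad (D♭, F, A♭); C5 is not a chord tone.
It is approached by step down from D♭5 and left by step up to D♭5.
Step away and step back to the same note — a neighbor tone (lower neighbor).
It falls on a weak beat, so it is unaccented.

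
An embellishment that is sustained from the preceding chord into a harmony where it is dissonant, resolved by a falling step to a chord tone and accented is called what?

Approach: by preparation — the pitch is first a chord tone, then held (tied or repeated) while the harmony changes under it. Departure: down by step. Metric position: strong.
A prepared dissonance that resolves downward by step — a suspension. (The same figure resolving upward would be a retardation.)

Suspension.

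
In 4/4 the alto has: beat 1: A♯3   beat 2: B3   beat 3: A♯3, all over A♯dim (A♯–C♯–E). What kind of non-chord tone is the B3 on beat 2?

The harmony at that moment is A♯ diminished triad (A♯, C♯, E); B3 is not a chord tone.
It is approached by step up from A♯3 and left by step down to A♯3.
Step away and step back to the same note — a neighbor tone (upper neighbor).

Upper neighbor tone.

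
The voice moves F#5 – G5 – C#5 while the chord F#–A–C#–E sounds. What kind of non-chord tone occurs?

The harmony at that moment is F# minor seventh chord (F#, A, C#, E); G5 is not a chord tone.
It is approached by step up from F#5 and left by leap down to C#5.
Step in, leap out — an escape tone.

G5 is an escape tone.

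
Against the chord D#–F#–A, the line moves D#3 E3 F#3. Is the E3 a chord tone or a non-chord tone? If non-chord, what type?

Non-chord tone — a passing tone.

The harmony at that moment is D# diminished triad (D#, F#, A); E3 is not a chord tone.
It is approached by step up from D#3 and left by step up to F#3.
Step in, step out in the same direction — a passing tone.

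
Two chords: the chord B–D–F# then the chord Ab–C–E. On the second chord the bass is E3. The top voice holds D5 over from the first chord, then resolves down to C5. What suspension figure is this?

7–6 suspension.

At the second chord the bass is E3. The suspended D5 lies a seventh above the bass; after resolving down by step to C5, the interval above the bass becomes a sixth.
Suspension figures are named by those two intervals: 7–6.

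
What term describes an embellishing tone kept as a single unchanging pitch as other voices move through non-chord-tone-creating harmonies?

Pedal tone.

Approach: none. Departure: none — a single pitch is sustained while the chords change around it, passing through harmonies that do not contain it.
No melodic motion at all; the dissonance is created entirely by the moving harmonies against the stationary note — a pedal tone (pedal point).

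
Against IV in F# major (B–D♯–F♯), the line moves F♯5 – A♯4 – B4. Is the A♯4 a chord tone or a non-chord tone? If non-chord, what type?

The harmony at that moment is B major triad (B, D♯, F♯); A♯4 is not a chord tone.
It is approached by leap down from F♯5 and left by step up to B4.
Leap in, step out — an appoggiatura.

Non-chord tone — an appoggiatura.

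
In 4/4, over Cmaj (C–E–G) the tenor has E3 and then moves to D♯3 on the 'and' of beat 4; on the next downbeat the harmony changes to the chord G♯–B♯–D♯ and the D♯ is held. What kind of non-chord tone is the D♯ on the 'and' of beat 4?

The harmony at that moment is C major triad (C, E, G); D♯3 is not a chord tone.
It is approached by step down from E3 and then sustained as the same pitch into the next harmony.
Arriving early and becoming a chord tone when the harmony changes — an anticipation.

Anticipation.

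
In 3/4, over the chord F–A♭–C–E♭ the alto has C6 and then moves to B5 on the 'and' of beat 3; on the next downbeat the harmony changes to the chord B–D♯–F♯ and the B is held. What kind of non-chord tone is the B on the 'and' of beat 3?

Anticipation.

The harmony at that moment is F minor seventh chord (F, A♭, C, E♭); B5 is not a chord tone.
It is approached by step down from C6 and then sustained as the same pitch into the next harmony.
Arriving early and becoming a chord tone when the harmony changes — an anticipation.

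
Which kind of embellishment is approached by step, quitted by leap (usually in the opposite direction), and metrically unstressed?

Escape tone.

Approach: by step. Departure: by leap. Metric position: weak.
Step in, leap out, from a weak position — an escape tone (échappée). (It is the mirror image of the appoggiatura, which leaps in and steps out on a strong beat.)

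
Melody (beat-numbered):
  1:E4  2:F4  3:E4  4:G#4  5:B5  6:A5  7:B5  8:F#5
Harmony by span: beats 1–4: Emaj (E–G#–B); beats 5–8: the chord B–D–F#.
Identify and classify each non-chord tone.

The harmony at that moment is E major triad (E, G#, B); F4 is not a chord tone.
It is approached by step up from E4 and left by step down to E4.
Step away and step back to the same note — a neighbor tone (upper neighbor).
The harmony at that moment is B minor triad (B, D, F#); A5 is not a chord tone.
It is approached by step down from B5 and left by step up to B5.
Step away and step back to the same note — a neighbor tone (lower neighbor).

F4 (beat 2) — neighbor tone; A5 (beat 6) — neighbor tone.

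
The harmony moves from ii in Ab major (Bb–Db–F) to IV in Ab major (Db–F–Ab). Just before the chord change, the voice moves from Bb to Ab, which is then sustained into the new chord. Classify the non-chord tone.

Ab is an anticipation.

The harmony at that moment is Bb minor triad (Bb, Db, F); Ab is not a chord tone.
It is approached by step down from Bb and then sustained as the same pitch into the next harmony.
Arriving early and becoming a chord tone when the harmony changes — an anticipation.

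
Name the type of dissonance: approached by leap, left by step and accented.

Approach: by leap. Departure: by step. Metric position: strong.
Leap in, step out, in a metrically strong position — an appoggiatura. (It is the mirror image of the escape tone, which steps in and leaps out from a weak position.)

Appoggiatura.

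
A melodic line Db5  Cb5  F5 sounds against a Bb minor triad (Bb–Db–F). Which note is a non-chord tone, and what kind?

The harmony at that moment is Bb minor triad (Bb, Db, F); Cb5 is not a chord tone.
It is approached by step down from Db5 and left by leap up to F5.
Step in, leap out — an escape tone.

Cb5 is an escape tone.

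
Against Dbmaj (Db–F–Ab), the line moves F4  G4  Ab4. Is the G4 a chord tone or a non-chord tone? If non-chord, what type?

The harmony at that moment is Db major triad (Db, F, Ab); G4 is not a chord tone.
It is approached by step up from F4 and left by step up to Ab4.
Step in, step out in the same direction — a passing tone.

Non-chord tone — a passing tone.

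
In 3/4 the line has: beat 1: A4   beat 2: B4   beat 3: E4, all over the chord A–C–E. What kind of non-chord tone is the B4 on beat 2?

Escape tone.

The harmony at that moment is A minor triad (A, C, E); B4 is not a chord tone.
It is approached by step up from A4 and left by leap down to E4.
Step in, leap out, on a weak beat — an escape tone.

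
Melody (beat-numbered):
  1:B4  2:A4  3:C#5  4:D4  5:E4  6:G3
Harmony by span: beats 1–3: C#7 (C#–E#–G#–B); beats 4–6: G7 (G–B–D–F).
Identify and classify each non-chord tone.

A4 (beat 2) — escape tone; E4 (beat 5) — escape tone.

The harmony at that moment is C# dominant seventh chord (C#, E#, G#, B); A4 is not a chord tone.
It is approached by step down from B4 and left by leap up to C#5.
Step in, leap out — an escape tone.
The harmony at that moment is G dominant seventh chord (G, B, D, F); E4 is not a chord tone.
It is approached by step up from D4 and left by leap down to G3.
Step in, leap out — an escape tone.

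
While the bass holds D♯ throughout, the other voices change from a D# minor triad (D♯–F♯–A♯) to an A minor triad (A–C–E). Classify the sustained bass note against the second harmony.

Pedal tone (pedal point).

The harmony at that moment is A minor triad (A, C, E); D♯ is not a chord tone.
It is held over (the same pitch as the preceding D♯) and then sustained as the same pitch into the next harmony.
Sustained through a change of harmony — a pedal tone.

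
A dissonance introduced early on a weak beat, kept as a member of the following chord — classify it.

Approach: ahead of the chord change (typically by step), so it is dissonant against the current harmony. Departure: none — the same pitch is restated or held and is a chord tone of the new harmony.
Dissonant first, consonant once the harmony catches up: the note simply arrives early — an anticipation. (The reverse timing, consonant first and dissonant after the change, would be a suspension or retardation.)

Anticipation.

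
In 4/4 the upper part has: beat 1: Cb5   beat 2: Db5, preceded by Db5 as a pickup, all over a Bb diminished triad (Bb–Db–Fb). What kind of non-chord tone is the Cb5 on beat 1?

The harmony at that moment is Bb diminished triad (Bb, Db, Fb); Cb5 is not a chord tone.
It is approached by step down from Db5 and left by step up to Db5.
Step away and step back to the same note — a neighbor tone (lower neighbor).

Lower neighbor tone.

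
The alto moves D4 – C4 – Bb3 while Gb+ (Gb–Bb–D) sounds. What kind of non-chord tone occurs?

C4 is a passing tone.

The harmony at that moment is Gb augmented triad (Gb, Bb, D); C4 is not a chord tone.
It is approached by step down from D4 and left by step down to Bb3.
Step in, step out in the same direction — a passing tone.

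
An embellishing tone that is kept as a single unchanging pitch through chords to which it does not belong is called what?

Approach: none. Departure: none — a single pitch is sustained while the chords change around it, passing through harmonies that do not contain it.
No melodic motion at all; the dissonance is created entirely by the moving harmonies against the stationary note — a pedal tone (pedal point).

Pedal tone.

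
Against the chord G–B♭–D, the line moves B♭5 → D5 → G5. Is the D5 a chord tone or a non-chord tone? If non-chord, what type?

G minor triad contains G, B♭, D; D is the fifth, so it is a chord tone.

Chord tone (the fifth of G minor triad).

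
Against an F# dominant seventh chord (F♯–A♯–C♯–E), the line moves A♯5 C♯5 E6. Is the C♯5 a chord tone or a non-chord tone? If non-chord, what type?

Chord tone (the fifth of F# dominant seventh chord).

F# dominant seventh chord contains F♯, A♯, C♯, E; C♯ is the fifth, so it is a chord tone.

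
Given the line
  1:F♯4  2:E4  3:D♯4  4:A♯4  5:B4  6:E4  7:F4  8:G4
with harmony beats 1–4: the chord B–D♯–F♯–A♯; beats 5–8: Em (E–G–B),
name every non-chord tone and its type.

E4 (beat 2) — passing tone; F4 (beat 7) — passing tone.

The harmony at that moment is B major seventh chord (B, D♯, F♯, A♯); E4 is not a chord tone.
It is approached by step down from F♯4 and left by step down to D♯4.
Step in, step out in the same direction — a passing tone.
The harmony at that moment is E minor triad (E, G, B); F4 is not a chord tone.
It is approached by step up from E4 and left by step up to G4.
Step in, step out in the same direction — a passing tone.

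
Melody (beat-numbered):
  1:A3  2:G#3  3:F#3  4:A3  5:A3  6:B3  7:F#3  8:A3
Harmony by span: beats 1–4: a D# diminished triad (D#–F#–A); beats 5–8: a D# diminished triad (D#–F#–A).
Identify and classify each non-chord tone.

G#3 (beat 2) — passing tone; B3 (beat 6) — escape tone.

The harmony at that moment is D# diminished triad (D#, F#, A); G#3 is not a chord tone.
It is approached by step down from A3 and left by step down to F#3.
Step in, step out in the same direction — a passing tone.
The harmony at that moment is D# diminished triad (D#, F#, A); B3 is not a chord tone.
It is approached by step up from A3 and left by leap down to F#3.
Step in, leap out — an escape tone.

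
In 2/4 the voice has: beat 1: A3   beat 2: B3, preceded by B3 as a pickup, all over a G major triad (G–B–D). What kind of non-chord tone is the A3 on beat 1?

Lower neighbor tone.

The harmony at that moment is G major triad (G, B, D); A3 is not a chord tone.
It is approached by step down from B3 and left by step up to B3.
Step away and step back to the same note — a neighbor tone (lower neighbor).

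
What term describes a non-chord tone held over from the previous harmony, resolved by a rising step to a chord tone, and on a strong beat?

Retardation.

Approach: by preparation — the pitch is first a chord tone, then held (tied or repeated) while the harmony changes under it. Departure: up by step. Metric position: strong.
A prepared dissonance that resolves upward by step — a retardation. (The same figure resolving downward would be a suspension.)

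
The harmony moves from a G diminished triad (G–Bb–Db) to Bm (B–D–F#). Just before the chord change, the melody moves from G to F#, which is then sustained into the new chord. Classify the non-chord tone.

The harmony at that moment is G diminished triad (G, Bb, Db); F# is not a chord tone.
It is approached by step down from G and then sustained as the same pitch into the next harmony.
Arriving early and becoming a chord tone when the harmony changes — an anticipation.

F# is an anticipation.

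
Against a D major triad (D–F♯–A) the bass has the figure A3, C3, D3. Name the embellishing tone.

C3 is an appoggiatura.

The harmony at that moment is D major triad (D, F♯, A); C3 is not a chord tone.
It is approached by leap down from A3 and left by step up to D3.
Leap in, step out — an appoggiatura.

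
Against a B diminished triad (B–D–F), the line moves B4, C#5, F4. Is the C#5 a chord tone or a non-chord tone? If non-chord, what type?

Non-chord tone — an escape tone.

The harmony at that moment is B diminished triad (B, D, F); C#5 is not a chord tone.
It is approached by step up from B4 and left by leap down to F4.
Step in, leap out — an escape tone.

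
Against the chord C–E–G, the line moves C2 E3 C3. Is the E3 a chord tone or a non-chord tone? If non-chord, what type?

C major triad contains C, E, G; E is the third, so it is a chord tone.

Chord tone (the third of C major triad).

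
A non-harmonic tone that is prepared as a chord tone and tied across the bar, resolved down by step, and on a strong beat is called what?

Suspension.

Approach: by preparation — the pitch is first a chord tone, then held (tied or repeated) while the harmony changes under it. Departure: down by step. Metric position: strong.
A prepared dissonance that resolves downward by step — a suspension. (The same figure resolving upward would be a retardation.)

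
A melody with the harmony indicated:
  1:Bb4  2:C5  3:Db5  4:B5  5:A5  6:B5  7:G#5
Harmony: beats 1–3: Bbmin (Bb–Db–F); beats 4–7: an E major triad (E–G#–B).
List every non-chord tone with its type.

The harmony at that moment is Bb minor triad (Bb, Db, F); C5 is not a chord tone.
It is approached by step up from Bb4 and left by step up to Db5.
Step in, step out in the same direction — a passing tone.
The harmony at that moment is E major triad (E, G#, B); A5 is not a chord tone.
It is approached by step down from B5 and left by step up to B5.
Step away and step back to the same note — a neighbor tone (lower neighbor).

C5 (beat 2) — passing tone; A5 (beat 5) — neighbor tone.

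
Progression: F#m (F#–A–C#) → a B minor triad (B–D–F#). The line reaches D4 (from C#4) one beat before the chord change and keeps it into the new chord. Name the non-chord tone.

The harmony at that moment is F# minor triad (F#, A, C#); D4 is not a chord tone.
It is approached by step up from C#4 and then sustained as the same pitch into the next harmony.
Arriving early and becoming a chord tone when the harmony changes — an anticipation.

D4 is an anticipation.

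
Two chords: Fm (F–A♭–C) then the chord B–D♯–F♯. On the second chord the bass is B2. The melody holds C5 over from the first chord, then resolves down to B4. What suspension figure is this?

At the second chord the bass is B2. The suspended C5 lies a ninth above the bass; after resolving down by step to B4, the interval above the bass becomes an octave.
Suspension figures are named by those two intervals: 9–8.

9–8 suspension.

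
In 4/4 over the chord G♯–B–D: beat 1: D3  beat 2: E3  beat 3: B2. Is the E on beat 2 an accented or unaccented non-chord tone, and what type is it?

The harmony at that moment is G♯ diminished triad (G♯, B, D); E3 is not a chord tone.
It is approached by step up from D3 and left by leap down to B2.
Step in, leap out — an escape tone.
It falls on a weak beat, so it is unaccented.

Unaccented escape tone.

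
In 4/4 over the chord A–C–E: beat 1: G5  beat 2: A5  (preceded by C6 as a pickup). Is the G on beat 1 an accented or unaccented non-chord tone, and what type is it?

Accented appoggiatura.

The harmony at that moment is A minor triad (A, C, E); G5 is not a chord tone.
It is approached by leap down from C6 and left by step up to A5.
Leap in, step out — an appoggiatura.
It falls on the downbeat, so it is accented.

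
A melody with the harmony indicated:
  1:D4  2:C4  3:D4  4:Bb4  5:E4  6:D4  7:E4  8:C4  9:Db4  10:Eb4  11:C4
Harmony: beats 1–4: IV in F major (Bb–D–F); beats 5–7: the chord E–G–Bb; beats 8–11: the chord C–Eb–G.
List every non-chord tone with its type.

The harmony at that moment is Bb major triad (Bb, D, F); C4 is not a chord tone.
It is approached by step down from D4 and left by step up to D4.
Step away and step back to the same note — a neighbor tone (lower neighbor).
The harmony at that moment is E diminished triad (E, G, Bb); D4 is not a chord tone.
It is approached by step down from E4 and left by step up to E4.
Step away and step back to the same note — a neighbor tone (lower neighbor).
The harmony at that moment is C minor triad (C, Eb, G); Db4 is not a chord tone.
It is approached by step up from C4 and left by step up to Eb4.
Step in, step out in the same direction — a passing tone.

C4 (beat 2) — neighbor tone; D4 (beat 6) — neighbor tone; Db4 (beat 9) — passing tone.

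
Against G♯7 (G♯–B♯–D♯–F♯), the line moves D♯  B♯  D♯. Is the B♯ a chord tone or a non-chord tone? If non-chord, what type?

G# dominant seventh chord contains G♯, B♯, D♯, F♯; B♯ is the third, so it is a chord tone.

Chord tone (the third of G# dominant seventh chord).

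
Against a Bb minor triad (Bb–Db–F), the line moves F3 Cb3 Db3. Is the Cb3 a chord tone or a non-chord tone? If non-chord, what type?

Non-chord tone — an appoggiatura.

The harmony at that moment is Bb minor triad (Bb, Db, F); Cb3 is not a chord tone.
It is approached by leap down from F3 and left by step up to Db3.
Leap in, step out — an appoggiatura.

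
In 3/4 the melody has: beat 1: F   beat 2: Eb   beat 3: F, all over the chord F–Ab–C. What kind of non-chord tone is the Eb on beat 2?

The harmony at that moment is F minor triad (F, Ab, C); Eb is not a chord tone.
It is approached by step down from F and left by step up to F.
Step away and step back to the same note — a neighbor tone (lower neighbor).

Lower neighbor tone.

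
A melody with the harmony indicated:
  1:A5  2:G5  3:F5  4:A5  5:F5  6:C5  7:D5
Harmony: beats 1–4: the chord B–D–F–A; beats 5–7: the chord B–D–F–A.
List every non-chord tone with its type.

G5 (beat 2) — passing tone; C5 (beat 6) — appoggiatura.

The harmony at that moment is B half-diminished seventh chord (B, D, F, A); G5 is not a chord tone.
It is approached by step down from A5 and left by step down to F5.
Step in, step out in the same direction — a passing tone.
The harmony at that moment is B half-diminished seventh chord (B, D, F, A); C5 is not a chord tone.
It is approached by leap down from F5 and left by step up to D5.
Leap in, step out — an appoggiatura.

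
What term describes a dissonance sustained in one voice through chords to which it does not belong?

Pedal tone.

Approach: none. Departure: none — a single pitch is sustained while the chords change around it, passing through harmonies that do not contain it.
No melodic motion at all; the dissonance is created entirely by the moving harmonies against the stationary note — a pedal tone (pedal point).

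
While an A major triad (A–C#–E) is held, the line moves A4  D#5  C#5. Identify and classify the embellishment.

The harmony at that moment is A major triad (A, C#, E); D#5 is not a chord tone.
It is approached by leap up from A4 and left by step down to C#5.
Leap in, step out — an appoggiatura.

D#5 is an appoggiatura.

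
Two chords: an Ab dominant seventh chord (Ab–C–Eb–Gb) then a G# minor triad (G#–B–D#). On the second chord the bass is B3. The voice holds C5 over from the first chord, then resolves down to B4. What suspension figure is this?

9–8 suspension.

At the second chord the bass is B3. The suspended C5 lies a ninth above the bass; after resolving down by step to B4, the interval above the bass becomes an octave.
Suspension figures are named by those two intervals: 9–8.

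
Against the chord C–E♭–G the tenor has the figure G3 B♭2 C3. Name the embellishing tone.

The harmony at that moment is C minor triad (C, E♭, G); B♭2 is not a chord tone.
It is approached by leap down from G3 and left by step up to C3.
Leap in, step out — an appoggiatura.

B♭2 is an appoggiatura.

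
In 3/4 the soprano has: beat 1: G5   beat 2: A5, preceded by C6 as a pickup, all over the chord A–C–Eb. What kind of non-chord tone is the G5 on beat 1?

Appoggiatura.

The harmony at that moment is A diminished triad (A, C, Eb); G5 is not a chord tone.
It is approached by leap down from C6 and left by step up to A5.
Leap in, step out, metrically accented — an appoggiatura.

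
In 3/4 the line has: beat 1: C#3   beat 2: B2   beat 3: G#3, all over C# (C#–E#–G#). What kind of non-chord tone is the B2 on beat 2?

The harmony at that moment is C# major triad (C#, E#, G#); B2 is not a chord tone.
It is approached by step down from C#3 and left by leap up to G#3.
Step in, leap out, on a weak beat — an escape tone.

Escape tone.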